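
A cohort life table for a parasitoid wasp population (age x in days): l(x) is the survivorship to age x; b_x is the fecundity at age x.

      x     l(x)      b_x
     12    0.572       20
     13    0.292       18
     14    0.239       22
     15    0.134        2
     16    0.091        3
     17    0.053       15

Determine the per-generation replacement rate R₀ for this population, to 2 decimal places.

R₀ = Σ l(x) b_x:
  age 12: 0.572 × 20 = 11.4400
  age 13: 0.292 × 18 = 5.2560
  age 14: 0.239 × 22 = 5.2580
  age 15: 0.134 × 2 = 0.2680
  age 16: 0.091 × 3 = 0.2730
  age 17: 0.053 × 15 = 0.7950
R₀ = 11.4400 + 5.2560 + 5.2580 + 0.2680 + 0.2730 + 0.7950 = 23.2900

23.29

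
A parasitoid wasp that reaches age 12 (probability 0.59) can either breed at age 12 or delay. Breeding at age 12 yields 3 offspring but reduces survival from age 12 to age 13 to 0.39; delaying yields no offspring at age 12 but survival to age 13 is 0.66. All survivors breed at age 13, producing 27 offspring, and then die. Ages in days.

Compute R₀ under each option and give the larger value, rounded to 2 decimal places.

breed at age 12: R₀ = 0.59 × (3 + 0.39 × 27) = 0.59 × 13.5300 = 7.9827
delay to age 13: R₀ = 0.59 × (0.66 × 27) = 0.59 × 17.8200 = 10.5138
Higher: delay to age 13 (10.5138).

10.51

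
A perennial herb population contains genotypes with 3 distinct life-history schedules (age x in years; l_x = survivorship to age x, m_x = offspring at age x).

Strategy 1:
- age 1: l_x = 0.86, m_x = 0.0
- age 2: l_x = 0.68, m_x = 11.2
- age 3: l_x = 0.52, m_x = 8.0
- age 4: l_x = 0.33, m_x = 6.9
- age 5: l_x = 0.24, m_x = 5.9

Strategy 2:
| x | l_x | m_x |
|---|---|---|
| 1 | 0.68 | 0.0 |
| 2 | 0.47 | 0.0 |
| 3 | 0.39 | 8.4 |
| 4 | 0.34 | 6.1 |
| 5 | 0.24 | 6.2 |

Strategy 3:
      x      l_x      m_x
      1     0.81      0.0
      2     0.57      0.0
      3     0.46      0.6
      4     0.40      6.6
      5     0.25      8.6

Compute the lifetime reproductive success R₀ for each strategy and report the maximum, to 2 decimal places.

15.47

Strategy 1: R₀ = 0.86×0.0 + 0.68×11.2 + 0.52×8.0 + 0.33×6.9 + 0.24×5.9 = 15.4690
Strategy 2: R₀ = 0.68×0.0 + 0.47×0.0 + 0.39×8.4 + 0.34×6.1 + 0.24×6.2 = 6.8380
Strategy 3: R₀ = 0.81×0.0 + 0.57×0.0 + 0.46×0.6 + 0.40×6.6 + 0.25×8.6 = 5.0660
Highest R₀: strategy 1 with 15.4690.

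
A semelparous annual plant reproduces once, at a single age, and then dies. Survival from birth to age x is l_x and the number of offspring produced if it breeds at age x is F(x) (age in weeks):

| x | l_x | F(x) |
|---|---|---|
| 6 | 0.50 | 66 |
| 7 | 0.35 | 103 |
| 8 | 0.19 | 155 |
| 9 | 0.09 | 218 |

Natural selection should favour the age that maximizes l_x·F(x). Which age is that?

Expected offspring if breeding at age x = l_x × F(x):
  age 6: 0.50 × 66 = 33.000
  age 7: 0.35 × 103 = 36.050
  age 8: 0.19 × 155 = 29.450
  age 9: 0.09 × 218 = 19.620
Maximum at age 7 (36.050).

7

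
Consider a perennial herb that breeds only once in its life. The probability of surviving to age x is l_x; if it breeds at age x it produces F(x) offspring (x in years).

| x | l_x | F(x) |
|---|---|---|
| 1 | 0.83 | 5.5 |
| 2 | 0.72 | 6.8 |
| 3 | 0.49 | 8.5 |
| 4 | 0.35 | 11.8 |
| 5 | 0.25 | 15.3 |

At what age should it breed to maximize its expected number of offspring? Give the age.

Expected offspring if breeding at age x = l_x × F(x):
  age 1: 0.83 × 5.5 = 4.565
  age 2: 0.72 × 6.8 = 4.896
  age 3: 0.49 × 8.5 = 4.165
  age 4: 0.35 × 11.8 = 4.130
  age 5: 0.25 × 15.3 = 3.825
Maximum at age 2 (4.896).

2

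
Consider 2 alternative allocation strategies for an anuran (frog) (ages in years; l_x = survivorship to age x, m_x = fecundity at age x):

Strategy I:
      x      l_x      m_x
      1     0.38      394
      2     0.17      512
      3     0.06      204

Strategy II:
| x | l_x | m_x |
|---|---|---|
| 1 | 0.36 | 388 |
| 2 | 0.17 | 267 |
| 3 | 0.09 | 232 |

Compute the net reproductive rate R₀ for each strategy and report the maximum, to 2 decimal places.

Strategy I: R₀ = 0.38×394 + 0.17×512 + 0.06×204 = 249.0000
Strategy II: R₀ = 0.36×388 + 0.17×267 + 0.09×232 = 205.9500
Highest R₀: strategy I with 249.0000.

249.00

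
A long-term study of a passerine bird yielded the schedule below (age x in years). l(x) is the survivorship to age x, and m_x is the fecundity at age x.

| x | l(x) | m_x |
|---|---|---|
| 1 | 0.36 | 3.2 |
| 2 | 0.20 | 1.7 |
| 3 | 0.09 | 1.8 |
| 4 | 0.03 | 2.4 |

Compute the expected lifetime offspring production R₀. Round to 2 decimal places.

1.73

R₀ = Σ l(x) m_x:
  age 1: 0.36 × 3.2 = 1.1520
  age 2: 0.20 × 1.7 = 0.3400
  age 3: 0.09 × 1.8 = 0.1620
  age 4: 0.03 × 2.4 = 0.0720
R₀ = 1.1520 + 0.3400 + 0.1620 + 0.0720 = 1.7260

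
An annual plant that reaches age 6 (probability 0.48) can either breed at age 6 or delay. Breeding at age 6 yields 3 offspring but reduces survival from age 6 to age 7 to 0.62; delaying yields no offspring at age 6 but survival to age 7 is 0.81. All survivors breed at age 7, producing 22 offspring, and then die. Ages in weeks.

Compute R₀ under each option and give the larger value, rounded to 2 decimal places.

8.55

breed at age 6: R₀ = 0.48 × (3 + 0.62 × 22) = 0.48 × 16.6400 = 7.9872
delay to age 7: R₀ = 0.48 × (0.81 × 22) = 0.48 × 17.8200 = 8.5536
Higher: delay to age 7 (8.5536).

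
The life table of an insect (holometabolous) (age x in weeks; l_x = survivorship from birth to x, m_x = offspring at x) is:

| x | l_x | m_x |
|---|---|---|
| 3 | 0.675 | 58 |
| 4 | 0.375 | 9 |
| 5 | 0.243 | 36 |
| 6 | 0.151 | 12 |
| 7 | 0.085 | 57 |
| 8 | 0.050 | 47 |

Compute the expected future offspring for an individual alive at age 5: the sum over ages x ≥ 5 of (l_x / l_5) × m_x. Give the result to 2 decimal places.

73.07

l_5 = 0.243. Conditional survival from age 5 to x is l_x / l_5.
  x=5: (0.243/0.243) × 36 = 36.0000
  x=6: (0.151/0.243) × 12 = 7.4568
  x=7: (0.085/0.243) × 57 = 19.9383
  x=8: (0.050/0.243) × 47 = 9.6708
Sum = 36.0000 + 7.4568 + 19.9383 + 9.6708 = 73.0658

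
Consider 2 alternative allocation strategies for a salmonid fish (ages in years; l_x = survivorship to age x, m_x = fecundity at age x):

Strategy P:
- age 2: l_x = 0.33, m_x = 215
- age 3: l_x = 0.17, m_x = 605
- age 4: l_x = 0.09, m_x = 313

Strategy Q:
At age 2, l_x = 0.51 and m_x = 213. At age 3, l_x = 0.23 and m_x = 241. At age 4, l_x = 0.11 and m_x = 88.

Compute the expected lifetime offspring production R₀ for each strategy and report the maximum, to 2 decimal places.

201.97

Strategy P: R₀ = 0.33×215 + 0.17×605 + 0.09×313 = 201.9700
Strategy Q: R₀ = 0.51×213 + 0.23×241 + 0.11×88 = 173.7400
Highest R₀: strategy P with 201.9700.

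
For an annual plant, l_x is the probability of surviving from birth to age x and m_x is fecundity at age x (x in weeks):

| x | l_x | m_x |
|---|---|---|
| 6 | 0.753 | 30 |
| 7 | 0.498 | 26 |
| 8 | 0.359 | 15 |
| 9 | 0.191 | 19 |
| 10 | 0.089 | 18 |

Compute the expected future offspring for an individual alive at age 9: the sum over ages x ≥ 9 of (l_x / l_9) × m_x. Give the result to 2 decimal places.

l_9 = 0.191. Conditional survival from age 9 to x is l_x / l_9.
  x=9: (0.191/0.191) × 19 = 19.0000
  x=10: (0.089/0.191) × 18 = 8.3874
Sum = 19.0000 + 8.3874 = 27.3874

27.39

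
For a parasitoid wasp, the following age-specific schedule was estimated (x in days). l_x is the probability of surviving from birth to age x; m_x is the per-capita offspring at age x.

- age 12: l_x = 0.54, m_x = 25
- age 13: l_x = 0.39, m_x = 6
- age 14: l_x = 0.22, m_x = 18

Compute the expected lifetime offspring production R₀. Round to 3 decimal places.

R₀ = Σ l_x m_x:
  age 12: 0.54 × 25 = 13.5000
  age 13: 0.39 × 6 = 2.3400
  age 14: 0.22 × 18 = 3.9600
R₀ = 13.5000 + 2.3400 + 3.9600 = 19.8000

19.800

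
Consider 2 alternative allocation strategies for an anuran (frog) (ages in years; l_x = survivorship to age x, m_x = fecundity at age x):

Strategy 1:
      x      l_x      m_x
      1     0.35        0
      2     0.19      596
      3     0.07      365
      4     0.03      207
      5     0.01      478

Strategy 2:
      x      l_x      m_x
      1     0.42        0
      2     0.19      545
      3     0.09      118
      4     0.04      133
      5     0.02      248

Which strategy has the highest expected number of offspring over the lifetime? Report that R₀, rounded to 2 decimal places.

Strategy 1: R₀ = 0.35×0 + 0.19×596 + 0.07×365 + 0.03×207 + 0.01×478 = 149.7800
Strategy 2: R₀ = 0.42×0 + 0.19×545 + 0.09×118 + 0.04×133 + 0.02×248 = 124.4500
Highest R₀: strategy 1 with 149.7800.

149.78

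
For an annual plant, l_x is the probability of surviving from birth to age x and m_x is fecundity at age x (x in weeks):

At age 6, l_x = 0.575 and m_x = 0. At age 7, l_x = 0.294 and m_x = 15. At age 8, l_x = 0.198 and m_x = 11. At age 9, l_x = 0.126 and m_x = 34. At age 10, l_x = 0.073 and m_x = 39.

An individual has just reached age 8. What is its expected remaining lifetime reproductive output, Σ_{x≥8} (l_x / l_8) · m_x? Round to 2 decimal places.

l_8 = 0.198. Conditional survival from age 8 to x is l_x / l_8.
  x=8: (0.198/0.198) × 11 = 11.0000
  x=9: (0.126/0.198) × 34 = 21.6364
  x=10: (0.073/0.198) × 39 = 14.3788
Sum = 11.0000 + 21.6364 + 14.3788 = 47.0152

47.02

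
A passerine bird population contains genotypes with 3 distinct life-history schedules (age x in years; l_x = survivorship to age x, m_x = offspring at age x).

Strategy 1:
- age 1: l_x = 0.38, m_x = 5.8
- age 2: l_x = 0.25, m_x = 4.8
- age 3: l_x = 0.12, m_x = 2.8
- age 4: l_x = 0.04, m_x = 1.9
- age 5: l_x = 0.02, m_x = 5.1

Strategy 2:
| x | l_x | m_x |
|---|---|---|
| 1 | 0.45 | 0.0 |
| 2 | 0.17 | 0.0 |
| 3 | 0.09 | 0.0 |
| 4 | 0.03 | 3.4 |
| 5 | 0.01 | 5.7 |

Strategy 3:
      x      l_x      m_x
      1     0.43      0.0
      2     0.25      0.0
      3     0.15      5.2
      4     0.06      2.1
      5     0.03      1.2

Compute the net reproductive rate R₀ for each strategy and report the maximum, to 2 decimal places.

Strategy 1: R₀ = 0.38×5.8 + 0.25×4.8 + 0.12×2.8 + 0.04×1.9 + 0.02×5.1 = 3.9180
Strategy 2: R₀ = 0.45×0.0 + 0.17×0.0 + 0.09×0.0 + 0.03×3.4 + 0.01×5.7 = 0.1590
Strategy 3: R₀ = 0.43×0.0 + 0.25×0.0 + 0.15×5.2 + 0.06×2.1 + 0.03×1.2 = 0.9420
Highest R₀: strategy 1 with 3.9180.

3.92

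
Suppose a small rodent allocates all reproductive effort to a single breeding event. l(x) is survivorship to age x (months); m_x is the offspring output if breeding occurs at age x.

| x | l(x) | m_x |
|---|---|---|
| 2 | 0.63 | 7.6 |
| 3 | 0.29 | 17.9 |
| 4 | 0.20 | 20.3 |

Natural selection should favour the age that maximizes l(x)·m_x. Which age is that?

Expected offspring if breeding at age x = l(x) × m_x:
  age 2: 0.63 × 7.6 = 4.788
  age 3: 0.29 × 17.9 = 5.191
  age 4: 0.20 × 20.3 = 4.060
Maximum at age 3 (5.191).

3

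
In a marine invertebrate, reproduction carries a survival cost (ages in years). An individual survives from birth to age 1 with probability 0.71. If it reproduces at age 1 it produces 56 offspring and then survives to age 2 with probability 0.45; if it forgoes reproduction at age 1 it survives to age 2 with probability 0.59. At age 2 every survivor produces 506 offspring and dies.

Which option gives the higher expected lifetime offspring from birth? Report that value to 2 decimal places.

211.96

breed at age 1: R₀ = 0.71 × (56 + 0.45 × 506) = 0.71 × 283.7000 = 201.4270
delay to age 2: R₀ = 0.71 × (0.59 × 506) = 0.71 × 298.5400 = 211.9634
Higher: delay to age 2 (211.9634).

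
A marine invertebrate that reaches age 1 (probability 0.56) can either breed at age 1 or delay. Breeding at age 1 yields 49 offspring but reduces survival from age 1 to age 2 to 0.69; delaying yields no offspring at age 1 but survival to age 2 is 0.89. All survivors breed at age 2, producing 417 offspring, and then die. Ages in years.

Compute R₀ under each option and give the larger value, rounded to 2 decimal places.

207.83

breed at age 1: R₀ = 0.56 × (49 + 0.69 × 417) = 0.56 × 336.7300 = 188.5688
delay to age 2: R₀ = 0.56 × (0.89 × 417) = 0.56 × 371.1300 = 207.8328
Higher: delay to age 2 (207.8328).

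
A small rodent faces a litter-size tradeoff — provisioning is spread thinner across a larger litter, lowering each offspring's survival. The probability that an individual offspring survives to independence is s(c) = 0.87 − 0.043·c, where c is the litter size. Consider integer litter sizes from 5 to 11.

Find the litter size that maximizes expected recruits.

10

Expected recruits = c × s(c):
  c=5: 5 × 0.655 = 3.275
  c=6: 6 × 0.612 = 3.672
  c=7: 7 × 0.569 = 3.983
  c=8: 8 × 0.526 = 4.208
  c=9: 9 × 0.483 = 4.347
  c=10: 10 × 0.440 = 4.400
  c=11: 11 × 0.397 = 4.367
Maximum at c = 10 (4.400 recruits).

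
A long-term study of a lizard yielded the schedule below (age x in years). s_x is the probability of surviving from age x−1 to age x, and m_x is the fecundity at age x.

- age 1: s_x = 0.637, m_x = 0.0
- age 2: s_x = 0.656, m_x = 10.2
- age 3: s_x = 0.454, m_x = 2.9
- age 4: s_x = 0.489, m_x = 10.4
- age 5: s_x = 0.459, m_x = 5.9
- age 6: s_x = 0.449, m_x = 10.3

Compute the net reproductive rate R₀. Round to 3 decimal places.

6.225

Survivorship from birth: l_x = s_1·s_2·…·s_x.
  l_1 = 0.63700
  l_2 = 0.41787
  l_3 = 0.18971
  l_4 = 0.09277
  l_5 = 0.04258
  l_6 = 0.01912
R₀ = Σ l_x m_x:
  age 1: 0.63700 × 0.0 = 0.0000
  age 2: 0.41787 × 10.2 = 4.2623
  age 3: 0.18971 × 2.9 = 0.5502
  age 4: 0.09277 × 10.4 = 0.9648
  age 5: 0.04258 × 5.9 = 0.2512
  age 6: 0.01912 × 10.3 = 0.1969
R₀ = 0.0000 + 4.2623 + 0.5502 + 0.9648 + 0.2512 + 0.1969 = 6.2254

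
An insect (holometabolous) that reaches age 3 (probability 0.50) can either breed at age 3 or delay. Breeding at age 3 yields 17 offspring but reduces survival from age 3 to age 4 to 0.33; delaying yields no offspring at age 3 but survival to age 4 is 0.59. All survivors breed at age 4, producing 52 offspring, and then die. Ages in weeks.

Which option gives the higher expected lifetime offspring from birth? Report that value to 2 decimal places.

17.08

breed at age 3: R₀ = 0.50 × (17 + 0.33 × 52) = 0.50 × 34.1600 = 17.0800
delay to age 4: R₀ = 0.50 × (0.59 × 52) = 0.50 × 30.6800 = 15.3400
Higher: breed at age 3 (17.0800).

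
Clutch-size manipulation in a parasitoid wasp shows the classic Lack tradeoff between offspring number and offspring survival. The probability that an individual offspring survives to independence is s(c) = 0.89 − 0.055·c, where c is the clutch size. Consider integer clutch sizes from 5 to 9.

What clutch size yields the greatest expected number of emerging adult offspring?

Expected emerging adult offspring = c × s(c):
  c=5: 5 × 0.615 = 3.075
  c=6: 6 × 0.560 = 3.360
  c=7: 7 × 0.505 = 3.535
  c=8: 8 × 0.450 = 3.600
  c=9: 9 × 0.395 = 3.555
Maximum at c = 8 (3.600 emerging adult offspring).

8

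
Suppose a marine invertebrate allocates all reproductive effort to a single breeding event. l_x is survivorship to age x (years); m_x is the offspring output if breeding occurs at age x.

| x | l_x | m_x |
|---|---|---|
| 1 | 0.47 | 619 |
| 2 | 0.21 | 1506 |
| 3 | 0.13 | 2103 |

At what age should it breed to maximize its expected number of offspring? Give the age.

Expected offspring if breeding at age x = l_x × m_x:
  age 1: 0.47 × 619 = 290.930
  age 2: 0.21 × 1506 = 316.260
  age 3: 0.13 × 2103 = 273.390
Maximum at age 2 (316.260).

2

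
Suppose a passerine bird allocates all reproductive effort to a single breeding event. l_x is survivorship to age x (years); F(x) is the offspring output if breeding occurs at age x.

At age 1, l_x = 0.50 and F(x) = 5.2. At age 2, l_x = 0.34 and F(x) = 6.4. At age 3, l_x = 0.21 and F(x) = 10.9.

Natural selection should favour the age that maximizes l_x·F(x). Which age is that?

1

Expected offspring if breeding at age x = l_x × F(x):
  age 1: 0.50 × 5.2 = 2.600
  age 2: 0.34 × 6.4 = 2.176
  age 3: 0.21 × 10.9 = 2.289
Maximum at age 1 (2.600).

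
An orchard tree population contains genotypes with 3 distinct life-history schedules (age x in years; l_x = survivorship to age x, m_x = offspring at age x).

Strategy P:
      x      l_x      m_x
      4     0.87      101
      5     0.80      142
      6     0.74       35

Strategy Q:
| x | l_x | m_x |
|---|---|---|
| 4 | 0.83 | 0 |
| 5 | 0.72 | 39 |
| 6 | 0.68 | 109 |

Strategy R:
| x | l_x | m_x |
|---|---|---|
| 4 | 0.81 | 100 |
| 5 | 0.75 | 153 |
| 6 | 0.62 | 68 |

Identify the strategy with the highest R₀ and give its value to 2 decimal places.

Strategy P: R₀ = 0.87×101 + 0.80×142 + 0.74×35 = 227.3700
Strategy Q: R₀ = 0.83×0 + 0.72×39 + 0.68×109 = 102.2000
Strategy R: R₀ = 0.81×100 + 0.75×153 + 0.62×68 = 237.9100
Highest R₀: strategy R with 237.9100.

237.91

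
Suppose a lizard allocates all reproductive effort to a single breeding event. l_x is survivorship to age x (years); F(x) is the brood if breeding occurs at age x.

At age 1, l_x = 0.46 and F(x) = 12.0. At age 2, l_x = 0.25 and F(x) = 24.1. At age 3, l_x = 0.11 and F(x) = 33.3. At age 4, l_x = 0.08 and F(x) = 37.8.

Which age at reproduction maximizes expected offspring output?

Expected offspring if breeding at age x = l_x × F(x):
  age 1: 0.46 × 12.0 = 5.520
  age 2: 0.25 × 24.1 = 6.025
  age 3: 0.11 × 33.3 = 3.663
  age 4: 0.08 × 37.8 = 3.024
Maximum at age 2 (6.025).

2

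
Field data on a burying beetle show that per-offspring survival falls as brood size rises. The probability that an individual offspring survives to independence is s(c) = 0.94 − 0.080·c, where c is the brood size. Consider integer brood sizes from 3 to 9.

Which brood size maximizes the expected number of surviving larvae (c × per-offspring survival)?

Expected surviving larvae = c × s(c):
  c=3: 3 × 0.700 = 2.100
  c=4: 4 × 0.620 = 2.480
  c=5: 5 × 0.540 = 2.700
  c=6: 6 × 0.460 = 2.760
  c=7: 7 × 0.380 = 2.660
  c=8: 8 × 0.300 = 2.400
  c=9: 9 × 0.220 = 1.980
Maximum at c = 6 (2.760 surviving larvae).

6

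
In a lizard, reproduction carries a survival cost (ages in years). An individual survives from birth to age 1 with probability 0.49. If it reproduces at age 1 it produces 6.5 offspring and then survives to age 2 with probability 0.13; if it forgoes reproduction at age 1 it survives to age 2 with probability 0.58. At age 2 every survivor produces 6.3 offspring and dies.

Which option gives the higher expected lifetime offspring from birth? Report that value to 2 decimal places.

3.59

breed at age 1: R₀ = 0.49 × (6.5 + 0.13 × 6.3) = 0.49 × 7.3190 = 3.5863
delay to age 2: R₀ = 0.49 × (0.58 × 6.3) = 0.49 × 3.6540 = 1.7905
Higher: breed at age 1 (3.5863).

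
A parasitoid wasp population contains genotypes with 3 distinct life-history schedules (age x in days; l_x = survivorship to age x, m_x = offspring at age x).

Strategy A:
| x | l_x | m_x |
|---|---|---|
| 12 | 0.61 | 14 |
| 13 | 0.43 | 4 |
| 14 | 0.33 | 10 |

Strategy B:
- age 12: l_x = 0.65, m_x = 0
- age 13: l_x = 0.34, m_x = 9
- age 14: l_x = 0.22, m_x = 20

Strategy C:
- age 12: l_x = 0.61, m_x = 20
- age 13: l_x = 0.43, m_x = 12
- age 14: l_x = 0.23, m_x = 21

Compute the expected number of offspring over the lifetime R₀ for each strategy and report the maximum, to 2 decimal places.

22.19

Strategy A: R₀ = 0.61×14 + 0.43×4 + 0.33×10 = 13.5600
Strategy B: R₀ = 0.65×0 + 0.34×9 + 0.22×20 = 7.4600
Strategy C: R₀ = 0.61×20 + 0.43×12 + 0.23×21 = 22.1900
Highest R₀: strategy C with 22.1900.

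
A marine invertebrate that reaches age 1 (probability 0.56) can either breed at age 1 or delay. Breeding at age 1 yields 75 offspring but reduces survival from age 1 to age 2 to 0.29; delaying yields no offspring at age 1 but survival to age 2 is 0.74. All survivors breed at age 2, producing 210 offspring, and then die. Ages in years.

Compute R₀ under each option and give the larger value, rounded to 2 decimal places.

87.02

breed at age 1: R₀ = 0.56 × (75 + 0.29 × 210) = 0.56 × 135.9000 = 76.1040
delay to age 2: R₀ = 0.56 × (0.74 × 210) = 0.56 × 155.4000 = 87.0240
Higher: delay to age 2 (87.0240).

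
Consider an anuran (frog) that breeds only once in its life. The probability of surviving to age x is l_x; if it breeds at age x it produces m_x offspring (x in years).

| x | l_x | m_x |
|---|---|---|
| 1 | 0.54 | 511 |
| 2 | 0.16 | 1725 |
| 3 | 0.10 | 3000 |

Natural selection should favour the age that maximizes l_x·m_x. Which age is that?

3

Expected offspring if breeding at age x = l_x × m_x:
  age 1: 0.54 × 511 = 275.940
  age 2: 0.16 × 1725 = 276.000
  age 3: 0.10 × 3000 = 300.000
Maximum at age 3 (300.000).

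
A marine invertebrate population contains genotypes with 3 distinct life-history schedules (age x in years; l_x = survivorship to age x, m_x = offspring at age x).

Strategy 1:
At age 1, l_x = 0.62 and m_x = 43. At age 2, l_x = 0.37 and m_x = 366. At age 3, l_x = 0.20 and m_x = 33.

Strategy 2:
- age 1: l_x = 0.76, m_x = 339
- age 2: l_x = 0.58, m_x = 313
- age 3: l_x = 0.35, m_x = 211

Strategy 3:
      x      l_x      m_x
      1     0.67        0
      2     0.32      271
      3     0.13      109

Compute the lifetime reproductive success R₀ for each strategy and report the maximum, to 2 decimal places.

513.03

Strategy 1: R₀ = 0.62×43 + 0.37×366 + 0.20×33 = 168.6800
Strategy 2: R₀ = 0.76×339 + 0.58×313 + 0.35×211 = 513.0300
Strategy 3: R₀ = 0.67×0 + 0.32×271 + 0.13×109 = 100.8900
Highest R₀: strategy 2 with 513.0300.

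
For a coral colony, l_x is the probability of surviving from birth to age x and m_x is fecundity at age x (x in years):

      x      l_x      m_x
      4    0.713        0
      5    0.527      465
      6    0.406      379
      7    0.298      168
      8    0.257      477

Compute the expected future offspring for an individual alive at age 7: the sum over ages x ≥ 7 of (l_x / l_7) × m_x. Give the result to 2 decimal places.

579.37

l_7 = 0.298. Conditional survival from age 7 to x is l_x / l_7.
  x=7: (0.298/0.298) × 168 = 168.0000
  x=8: (0.257/0.298) × 477 = 411.3725
Sum = 168.0000 + 411.3725 = 579.3725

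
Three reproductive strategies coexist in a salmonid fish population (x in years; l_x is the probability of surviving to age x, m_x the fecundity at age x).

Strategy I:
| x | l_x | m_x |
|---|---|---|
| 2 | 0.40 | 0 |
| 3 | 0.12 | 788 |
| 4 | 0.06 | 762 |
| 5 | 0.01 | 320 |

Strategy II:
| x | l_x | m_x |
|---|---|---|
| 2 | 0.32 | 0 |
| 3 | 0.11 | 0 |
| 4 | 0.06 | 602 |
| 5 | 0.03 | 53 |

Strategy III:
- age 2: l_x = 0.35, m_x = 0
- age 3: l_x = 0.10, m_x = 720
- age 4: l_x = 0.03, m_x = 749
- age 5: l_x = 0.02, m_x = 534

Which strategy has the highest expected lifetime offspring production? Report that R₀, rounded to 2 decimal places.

Strategy I: R₀ = 0.40×0 + 0.12×788 + 0.06×762 + 0.01×320 = 143.4800
Strategy II: R₀ = 0.32×0 + 0.11×0 + 0.06×602 + 0.03×53 = 37.7100
Strategy III: R₀ = 0.35×0 + 0.10×720 + 0.03×749 + 0.02×534 = 105.1500
Highest R₀: strategy I with 143.4800.

143.48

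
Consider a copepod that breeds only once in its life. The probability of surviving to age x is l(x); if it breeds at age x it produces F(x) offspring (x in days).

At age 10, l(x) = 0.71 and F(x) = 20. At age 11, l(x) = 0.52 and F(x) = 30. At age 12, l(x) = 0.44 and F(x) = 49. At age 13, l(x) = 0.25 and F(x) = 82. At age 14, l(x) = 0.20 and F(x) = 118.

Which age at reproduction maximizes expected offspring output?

Expected offspring if breeding at age x = l(x) × F(x):
  age 10: 0.71 × 20 = 14.200
  age 11: 0.52 × 30 = 15.600
  age 12: 0.44 × 49 = 21.560
  age 13: 0.25 × 82 = 20.500
  age 14: 0.20 × 118 = 23.600
Maximum at age 14 (23.600).

14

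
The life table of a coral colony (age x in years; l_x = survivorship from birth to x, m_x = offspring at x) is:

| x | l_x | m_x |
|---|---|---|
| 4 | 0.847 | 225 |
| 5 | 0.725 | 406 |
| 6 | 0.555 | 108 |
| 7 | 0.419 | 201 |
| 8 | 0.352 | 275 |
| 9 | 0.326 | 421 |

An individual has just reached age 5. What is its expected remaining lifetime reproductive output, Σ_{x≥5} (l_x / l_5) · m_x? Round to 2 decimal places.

l_5 = 0.725. Conditional survival from age 5 to x is l_x / l_5.
  x=5: (0.725/0.725) × 406 = 406.0000
  x=6: (0.555/0.725) × 108 = 82.6759
  x=7: (0.419/0.725) × 201 = 116.1641
  x=8: (0.352/0.725) × 275 = 133.5172
  x=9: (0.326/0.725) × 421 = 189.3048
Sum = 406.0000 + 82.6759 + 116.1641 + 133.5172 + 189.3048 = 927.6621

927.66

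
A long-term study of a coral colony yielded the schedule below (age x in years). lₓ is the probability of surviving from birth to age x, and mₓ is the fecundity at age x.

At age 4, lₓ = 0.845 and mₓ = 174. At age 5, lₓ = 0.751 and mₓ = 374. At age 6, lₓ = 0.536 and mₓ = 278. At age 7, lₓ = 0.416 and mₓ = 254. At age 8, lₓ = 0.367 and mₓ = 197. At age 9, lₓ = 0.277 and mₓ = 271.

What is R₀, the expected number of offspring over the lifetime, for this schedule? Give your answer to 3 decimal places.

R₀ = Σ lₓ mₓ:
  age 4: 0.845 × 174 = 147.0300
  age 5: 0.751 × 374 = 280.8740
  age 6: 0.536 × 278 = 149.0080
  age 7: 0.416 × 254 = 105.6640
  age 8: 0.367 × 197 = 72.2990
  age 9: 0.277 × 271 = 75.0670
R₀ = 147.0300 + 280.8740 + 149.0080 + 105.6640 + 72.2990 + 75.0670 = 829.9420

829.942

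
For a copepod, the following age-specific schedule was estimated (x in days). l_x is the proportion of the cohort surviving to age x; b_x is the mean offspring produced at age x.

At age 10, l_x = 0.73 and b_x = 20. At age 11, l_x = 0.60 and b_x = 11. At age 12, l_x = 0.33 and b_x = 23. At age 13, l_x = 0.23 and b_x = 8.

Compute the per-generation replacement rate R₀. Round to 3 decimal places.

R₀ = Σ l_x b_x:
  age 10: 0.73 × 20 = 14.6000
  age 11: 0.60 × 11 = 6.6000
  age 12: 0.33 × 23 = 7.5900
  age 13: 0.23 × 8 = 1.8400
R₀ = 14.6000 + 6.6000 + 7.5900 + 1.8400 = 30.6300

30.630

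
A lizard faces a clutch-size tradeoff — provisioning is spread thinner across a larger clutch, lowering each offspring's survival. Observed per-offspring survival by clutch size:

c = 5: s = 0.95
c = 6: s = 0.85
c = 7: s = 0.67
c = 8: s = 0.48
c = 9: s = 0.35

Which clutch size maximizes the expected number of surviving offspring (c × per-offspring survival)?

6

Expected surviving offspring = c × s(c):
  c=5: 5 × 0.95 = 4.750
  c=6: 6 × 0.85 = 5.100
  c=7: 7 × 0.67 = 4.690
  c=8: 8 × 0.48 = 3.840
  c=9: 9 × 0.35 = 3.150
Maximum at c = 6 (5.100 surviving offspring).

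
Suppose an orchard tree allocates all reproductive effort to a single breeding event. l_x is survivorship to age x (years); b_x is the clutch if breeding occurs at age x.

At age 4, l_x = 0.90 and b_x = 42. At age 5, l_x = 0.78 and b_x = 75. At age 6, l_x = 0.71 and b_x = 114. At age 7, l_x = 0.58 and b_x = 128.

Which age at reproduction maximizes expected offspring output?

Expected offspring if breeding at age x = l_x × b_x:
  age 4: 0.90 × 42 = 37.800
  age 5: 0.78 × 75 = 58.500
  age 6: 0.71 × 114 = 80.940
  age 7: 0.58 × 128 = 74.240
Maximum at age 6 (80.940).

6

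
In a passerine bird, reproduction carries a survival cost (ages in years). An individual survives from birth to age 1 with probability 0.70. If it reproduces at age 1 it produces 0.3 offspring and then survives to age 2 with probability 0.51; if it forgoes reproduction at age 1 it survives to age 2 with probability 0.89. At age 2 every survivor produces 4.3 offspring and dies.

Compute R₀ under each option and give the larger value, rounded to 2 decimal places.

breed at age 1: R₀ = 0.70 × (0.3 + 0.51 × 4.3) = 0.70 × 2.4930 = 1.7451
delay to age 2: R₀ = 0.70 × (0.89 × 4.3) = 0.70 × 3.8270 = 2.6789
Higher: delay to age 2 (2.6789).

2.68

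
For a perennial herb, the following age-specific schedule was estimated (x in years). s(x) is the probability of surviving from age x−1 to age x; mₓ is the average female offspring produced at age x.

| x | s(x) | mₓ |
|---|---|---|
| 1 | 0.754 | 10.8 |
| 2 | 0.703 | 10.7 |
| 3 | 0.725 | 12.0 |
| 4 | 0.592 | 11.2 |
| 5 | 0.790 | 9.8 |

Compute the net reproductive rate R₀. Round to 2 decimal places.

22.74

Survivorship from birth: l_x = s_1·s_2·…·s_x.
  l_1 = 0.75400
  l_2 = 0.53006
  l_3 = 0.38429
  l_4 = 0.22750
  l_5 = 0.17973
R₀ = Σ l_x mₓ:
  age 1: 0.75400 × 10.8 = 8.1432
  age 2: 0.53006 × 10.7 = 5.6716
  age 3: 0.38429 × 12.0 = 4.6115
  age 4: 0.22750 × 11.2 = 2.5480
  age 5: 0.17973 × 9.8 = 1.7614
R₀ = 8.1432 + 5.6716 + 4.6115 + 2.5480 + 1.7614 = 22.7357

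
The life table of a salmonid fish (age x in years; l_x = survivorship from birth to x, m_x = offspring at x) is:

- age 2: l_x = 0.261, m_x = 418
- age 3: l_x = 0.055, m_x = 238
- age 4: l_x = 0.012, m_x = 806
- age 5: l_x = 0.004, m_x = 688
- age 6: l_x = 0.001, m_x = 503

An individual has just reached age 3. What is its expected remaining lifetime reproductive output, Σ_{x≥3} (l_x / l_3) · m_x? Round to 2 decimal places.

473.04

l_3 = 0.055. Conditional survival from age 3 to x is l_x / l_3.
  x=3: (0.055/0.055) × 238 = 238.0000
  x=4: (0.012/0.055) × 806 = 175.8545
  x=5: (0.004/0.055) × 688 = 50.0364
  x=6: (0.001/0.055) × 503 = 9.1455
Sum = 238.0000 + 175.8545 + 50.0364 + 9.1455 = 473.0364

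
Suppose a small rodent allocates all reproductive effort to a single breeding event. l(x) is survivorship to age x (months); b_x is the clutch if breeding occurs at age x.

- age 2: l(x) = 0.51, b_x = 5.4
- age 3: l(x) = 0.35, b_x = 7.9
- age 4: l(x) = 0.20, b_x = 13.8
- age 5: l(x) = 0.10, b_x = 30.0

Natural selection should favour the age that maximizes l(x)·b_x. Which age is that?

5

Expected offspring if breeding at age x = l(x) × b_x:
  age 2: 0.51 × 5.4 = 2.754
  age 3: 0.35 × 7.9 = 2.765
  age 4: 0.20 × 13.8 = 2.760
  age 5: 0.10 × 30.0 = 3.000
Maximum at age 5 (3.000).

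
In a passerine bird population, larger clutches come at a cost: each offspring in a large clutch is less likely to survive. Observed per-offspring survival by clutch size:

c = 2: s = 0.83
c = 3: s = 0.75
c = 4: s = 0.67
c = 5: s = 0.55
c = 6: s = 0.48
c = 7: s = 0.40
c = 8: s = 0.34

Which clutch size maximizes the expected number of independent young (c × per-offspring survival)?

Expected independent young = c × s(c):
  c=2: 2 × 0.83 = 1.660
  c=3: 3 × 0.75 = 2.250
  c=4: 4 × 0.67 = 2.680
  c=5: 5 × 0.55 = 2.750
  c=6: 6 × 0.48 = 2.880
  c=7: 7 × 0.40 = 2.800
  c=8: 8 × 0.34 = 2.720
Maximum at c = 6 (2.880 independent young).

6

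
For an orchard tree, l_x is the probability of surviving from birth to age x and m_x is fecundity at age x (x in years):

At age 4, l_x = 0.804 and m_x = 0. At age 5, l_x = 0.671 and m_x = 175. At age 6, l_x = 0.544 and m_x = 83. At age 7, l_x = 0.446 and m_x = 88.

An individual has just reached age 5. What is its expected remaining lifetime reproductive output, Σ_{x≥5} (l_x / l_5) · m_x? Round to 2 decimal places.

l_5 = 0.671. Conditional survival from age 5 to x is l_x / l_5.
  x=5: (0.671/0.671) × 175 = 175.0000
  x=6: (0.544/0.671) × 83 = 67.2906
  x=7: (0.446/0.671) × 88 = 58.4918
Sum = 175.0000 + 67.2906 + 58.4918 = 300.7824

300.78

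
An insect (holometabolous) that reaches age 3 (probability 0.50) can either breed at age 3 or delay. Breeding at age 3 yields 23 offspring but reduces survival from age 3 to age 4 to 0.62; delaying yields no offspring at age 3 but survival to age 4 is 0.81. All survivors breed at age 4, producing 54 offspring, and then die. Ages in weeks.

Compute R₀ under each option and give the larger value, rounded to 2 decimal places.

breed at age 3: R₀ = 0.50 × (23 + 0.62 × 54) = 0.50 × 56.4800 = 28.2400
delay to age 4: R₀ = 0.50 × (0.81 × 54) = 0.50 × 43.7400 = 21.8700
Higher: breed at age 3 (28.2400).

28.24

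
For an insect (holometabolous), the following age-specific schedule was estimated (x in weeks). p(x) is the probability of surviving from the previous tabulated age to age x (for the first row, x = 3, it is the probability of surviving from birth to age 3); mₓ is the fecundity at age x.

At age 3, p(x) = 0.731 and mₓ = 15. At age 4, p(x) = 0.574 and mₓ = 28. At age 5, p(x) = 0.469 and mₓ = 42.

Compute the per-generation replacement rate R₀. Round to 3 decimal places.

Survivorship from birth: l_x = p_3·p_4·…·p_x.
  l_3 = 0.73100
  l_4 = 0.41959
  l_5 = 0.19679
R₀ = Σ l_x mₓ:
  age 3: 0.73100 × 15 = 10.9650
  age 4: 0.41959 × 28 = 11.7485
  age 5: 0.19679 × 42 = 8.2652
R₀ = 10.9650 + 11.7485 + 8.2652 = 30.9787

30.979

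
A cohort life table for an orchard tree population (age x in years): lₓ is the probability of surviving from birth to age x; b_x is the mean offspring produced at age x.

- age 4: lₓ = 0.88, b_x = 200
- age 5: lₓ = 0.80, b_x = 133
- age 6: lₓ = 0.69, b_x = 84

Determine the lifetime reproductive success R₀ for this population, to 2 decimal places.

340.36

R₀ = Σ lₓ b_x:
  age 4: 0.88 × 200 = 176.0000
  age 5: 0.80 × 133 = 106.4000
  age 6: 0.69 × 84 = 57.9600
R₀ = 176.0000 + 106.4000 + 57.9600 = 340.3600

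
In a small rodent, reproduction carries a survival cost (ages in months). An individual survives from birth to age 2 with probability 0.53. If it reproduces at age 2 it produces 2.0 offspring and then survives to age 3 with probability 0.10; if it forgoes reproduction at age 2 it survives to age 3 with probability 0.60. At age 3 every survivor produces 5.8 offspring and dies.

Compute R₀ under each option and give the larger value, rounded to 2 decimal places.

breed at age 2: R₀ = 0.53 × (2.0 + 0.10 × 5.8) = 0.53 × 2.5800 = 1.3674
delay to age 3: R₀ = 0.53 × (0.60 × 5.8) = 0.53 × 3.4800 = 1.8444
Higher: delay to age 3 (1.8444).

1.84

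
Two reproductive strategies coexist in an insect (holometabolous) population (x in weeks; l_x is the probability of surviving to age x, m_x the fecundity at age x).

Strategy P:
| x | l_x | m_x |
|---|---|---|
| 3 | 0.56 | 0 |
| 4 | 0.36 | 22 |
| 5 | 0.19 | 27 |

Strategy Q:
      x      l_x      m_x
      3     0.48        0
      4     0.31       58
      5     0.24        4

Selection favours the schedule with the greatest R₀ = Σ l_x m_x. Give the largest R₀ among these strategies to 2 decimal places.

18.94

Strategy P: R₀ = 0.56×0 + 0.36×22 + 0.19×27 = 13.0500
Strategy Q: R₀ = 0.48×0 + 0.31×58 + 0.24×4 = 18.9400
Highest R₀: strategy Q with 18.9400.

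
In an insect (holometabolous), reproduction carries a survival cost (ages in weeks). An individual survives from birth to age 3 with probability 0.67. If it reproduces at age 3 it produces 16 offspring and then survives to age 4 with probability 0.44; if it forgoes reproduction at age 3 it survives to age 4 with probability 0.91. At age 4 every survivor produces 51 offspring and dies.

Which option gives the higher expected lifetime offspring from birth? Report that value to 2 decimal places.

breed at age 3: R₀ = 0.67 × (16 + 0.44 × 51) = 0.67 × 38.4400 = 25.7548
delay to age 4: R₀ = 0.67 × (0.91 × 51) = 0.67 × 46.4100 = 31.0947
Higher: delay to age 4 (31.0947).

31.09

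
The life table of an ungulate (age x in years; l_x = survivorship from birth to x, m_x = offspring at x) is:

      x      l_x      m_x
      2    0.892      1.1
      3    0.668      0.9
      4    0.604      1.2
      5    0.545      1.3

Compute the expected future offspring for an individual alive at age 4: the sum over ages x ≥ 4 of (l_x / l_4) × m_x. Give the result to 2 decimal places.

2.37

l_4 = 0.604. Conditional survival from age 4 to x is l_x / l_4.
  x=4: (0.604/0.604) × 1.2 = 1.2000
  x=5: (0.545/0.604) × 1.3 = 1.1730
Sum = 1.2000 + 1.1730 = 2.3730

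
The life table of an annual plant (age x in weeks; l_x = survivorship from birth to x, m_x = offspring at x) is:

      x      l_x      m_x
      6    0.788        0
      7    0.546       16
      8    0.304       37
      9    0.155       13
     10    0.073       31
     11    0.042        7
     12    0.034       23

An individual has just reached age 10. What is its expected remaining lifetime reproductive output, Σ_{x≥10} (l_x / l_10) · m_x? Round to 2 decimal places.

45.74

l_10 = 0.073. Conditional survival from age 10 to x is l_x / l_10.
  x=10: (0.073/0.073) × 31 = 31.0000
  x=11: (0.042/0.073) × 7 = 4.0274
  x=12: (0.034/0.073) × 23 = 10.7123
Sum = 31.0000 + 4.0274 + 10.7123 = 45.7397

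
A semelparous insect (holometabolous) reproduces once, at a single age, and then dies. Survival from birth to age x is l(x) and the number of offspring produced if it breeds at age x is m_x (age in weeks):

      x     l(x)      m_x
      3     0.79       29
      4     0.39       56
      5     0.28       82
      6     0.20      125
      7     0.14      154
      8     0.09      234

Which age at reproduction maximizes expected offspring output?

6

Expected offspring if breeding at age x = l(x) × m_x:
  age 3: 0.79 × 29 = 22.910
  age 4: 0.39 × 56 = 21.840
  age 5: 0.28 × 82 = 22.960
  age 6: 0.20 × 125 = 25.000
  age 7: 0.14 × 154 = 21.560
  age 8: 0.09 × 234 = 21.060
Maximum at age 6 (25.000).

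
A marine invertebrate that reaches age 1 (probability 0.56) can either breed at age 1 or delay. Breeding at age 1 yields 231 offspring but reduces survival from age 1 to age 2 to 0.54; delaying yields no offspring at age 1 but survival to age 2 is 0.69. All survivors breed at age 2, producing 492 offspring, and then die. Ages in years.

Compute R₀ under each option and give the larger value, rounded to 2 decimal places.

278.14

breed at age 1: R₀ = 0.56 × (231 + 0.54 × 492) = 0.56 × 496.6800 = 278.1408
delay to age 2: R₀ = 0.56 × (0.69 × 492) = 0.56 × 339.4800 = 190.1088
Higher: breed at age 1 (278.1408).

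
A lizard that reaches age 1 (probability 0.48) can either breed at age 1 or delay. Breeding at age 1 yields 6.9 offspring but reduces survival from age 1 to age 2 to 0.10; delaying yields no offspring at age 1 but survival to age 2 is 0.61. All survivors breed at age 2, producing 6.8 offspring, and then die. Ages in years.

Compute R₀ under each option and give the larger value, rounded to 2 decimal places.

breed at age 1: R₀ = 0.48 × (6.9 + 0.10 × 6.8) = 0.48 × 7.5800 = 3.6384
delay to age 2: R₀ = 0.48 × (0.61 × 6.8) = 0.48 × 4.1480 = 1.9910
Higher: breed at age 1 (3.6384).

3.64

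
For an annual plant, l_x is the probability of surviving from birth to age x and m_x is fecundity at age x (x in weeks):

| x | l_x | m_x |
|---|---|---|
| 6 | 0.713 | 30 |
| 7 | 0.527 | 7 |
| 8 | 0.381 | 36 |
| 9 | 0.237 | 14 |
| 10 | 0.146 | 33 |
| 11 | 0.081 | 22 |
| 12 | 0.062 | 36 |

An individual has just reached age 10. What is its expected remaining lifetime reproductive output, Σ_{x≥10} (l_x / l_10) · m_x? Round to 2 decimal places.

60.49

l_10 = 0.146. Conditional survival from age 10 to x is l_x / l_10.
  x=10: (0.146/0.146) × 33 = 33.0000
  x=11: (0.081/0.146) × 22 = 12.2055
  x=12: (0.062/0.146) × 36 = 15.2877
Sum = 33.0000 + 12.2055 + 15.2877 = 60.4932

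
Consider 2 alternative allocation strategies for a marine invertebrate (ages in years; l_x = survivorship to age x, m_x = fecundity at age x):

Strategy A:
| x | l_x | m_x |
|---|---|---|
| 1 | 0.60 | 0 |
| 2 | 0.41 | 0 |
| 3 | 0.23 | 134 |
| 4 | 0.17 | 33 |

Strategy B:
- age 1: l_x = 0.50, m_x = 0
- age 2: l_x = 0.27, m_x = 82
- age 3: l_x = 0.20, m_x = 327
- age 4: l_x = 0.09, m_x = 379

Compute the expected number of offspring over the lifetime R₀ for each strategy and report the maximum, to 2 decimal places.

121.65

Strategy A: R₀ = 0.60×0 + 0.41×0 + 0.23×134 + 0.17×33 = 36.4300
Strategy B: R₀ = 0.50×0 + 0.27×82 + 0.20×327 + 0.09×379 = 121.6500
Highest R₀: strategy B with 121.6500.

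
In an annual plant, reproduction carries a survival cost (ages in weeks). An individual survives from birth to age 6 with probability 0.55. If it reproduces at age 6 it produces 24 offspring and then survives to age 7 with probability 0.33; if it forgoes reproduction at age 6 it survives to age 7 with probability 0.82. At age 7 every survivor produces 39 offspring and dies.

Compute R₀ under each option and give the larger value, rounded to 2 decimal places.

20.28

breed at age 6: R₀ = 0.55 × (24 + 0.33 × 39) = 0.55 × 36.8700 = 20.2785
delay to age 7: R₀ = 0.55 × (0.82 × 39) = 0.55 × 31.9800 = 17.5890
Higher: breed at age 6 (20.2785).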